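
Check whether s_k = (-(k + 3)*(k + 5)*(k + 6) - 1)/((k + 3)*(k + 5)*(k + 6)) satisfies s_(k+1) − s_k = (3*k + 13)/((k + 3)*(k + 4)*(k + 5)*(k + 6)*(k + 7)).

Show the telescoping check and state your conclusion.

Valid: the claim telescopes to t_k.

s_(k+1) = (-(k + 4)*(k + 6)*(k + 7) - 1)/((k + 4)*(k + 6)*(k + 7))
s_(k+1) − s_k = (3*k + 13)/(k**5 + 25*k**4 + 245*k**3 + 1175*k**2 + 2754*k + 2520)
(s_(k+1) − s_k) − t_k = 0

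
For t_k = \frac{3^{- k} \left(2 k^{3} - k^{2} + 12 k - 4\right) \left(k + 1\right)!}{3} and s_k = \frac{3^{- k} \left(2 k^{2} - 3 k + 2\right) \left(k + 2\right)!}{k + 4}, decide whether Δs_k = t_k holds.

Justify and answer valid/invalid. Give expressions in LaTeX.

Invalid: residual - \frac{2 \cdot 3^{- k} \left(2 k^{4} + 7 k^{3} + 2 k^{2} + 53 k - 22\right) \left(k + 1\right)!}{3 \left(k + 4\right) \left(k + 5\right)} ≠ 0.

s_(k+1) = (2*k**2 + k + 1)*factorial(k + 3)/(3*3**k*(k + 5))
s_(k+1) − s_k = (2*k**4 + 9*k**3 + 11*k**2 + 58*k - 18)*factorial(k + 2)/(3*3**k*(k + 4)*(k + 5))
(s_(k+1) − s_k) − t_k = -2*(2*k**4 + 7*k**3 + 2*k**2 + 53*k - 22)*factorial(k + 1)/(3*3**k*(k + 4)*(k + 5))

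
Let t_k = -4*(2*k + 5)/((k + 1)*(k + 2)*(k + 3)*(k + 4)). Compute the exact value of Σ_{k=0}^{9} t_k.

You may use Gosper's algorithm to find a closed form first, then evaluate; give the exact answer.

Σ = -560/429

Compute t_(k+1)/t_k: get (k + 1)*(2*k + 7)/((k + 5)*(2*k + 5)).
Normal form (A,B,C) = (k + 1, k + 5, k + 5/2).
Solve (k + 1)·f(k+1) − (k + 4)·f(k) = k + 5/2.
d = 3 from the (1,1,1) case.
Solve for f: f(k) = k*(k + 2)*(k + 4)/6 (degree 3 ≤ 3).
Then R = B(k−1)f/C = k*(k + 2)*(k + 4)**2/(3*(2*k + 5)), so s_k = R(k)·t_k = 4*k*(-k - 4)/(3*(k**2 + 4*k + 3)).
Verify: 4*(-2*k - 5)/(k**4 + 10*k**3 + 35*k**2 + 50*k + 24) matches t_k.
Telescoping: Σ = s_(10) − s_(0) = -560/429 − (0) = -560/429.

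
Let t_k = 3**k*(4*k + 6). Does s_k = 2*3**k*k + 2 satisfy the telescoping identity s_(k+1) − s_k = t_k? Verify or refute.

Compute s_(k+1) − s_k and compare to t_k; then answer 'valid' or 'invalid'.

valid; difference matches t_k

s_(k+1) = 2*3**(k + 1)*(k + 1) + 2
s_(k+1) − s_k = 3**k*(4*k + 6)
(s_(k+1) − s_k) − t_k = 0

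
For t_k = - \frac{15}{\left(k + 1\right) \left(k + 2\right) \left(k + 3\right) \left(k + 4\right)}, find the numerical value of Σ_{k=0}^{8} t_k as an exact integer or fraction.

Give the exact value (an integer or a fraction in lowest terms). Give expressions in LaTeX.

t_(k+1)/t_k = (k + 1)/(k + 5).
Normal form (A,B,C) = (k + 1, k + 5, 1).
f must satisfy (k + 1)·f(k+1) − (k + 4)·f(k) = 1.
Bound: deg f ≤ 3.
Match coefficients ⇒ f(k) = k*(k**2 + 6*k + 11)/18.
R(k) = B(k−1)·f(k)/C(k) = k*(k + 4)*(k**2 + 6*k + 11)/18; s_k = R·t_k = 5*k*(-k**2 - 6*k - 11)/(6*(k + 1)*(k + 2)*(k + 3)).
s_(k+1) − s_k = -15/(k**4 + 10*k**3 + 35*k**2 + 50*k + 24) = t_k.
Telescoping: Σ = s_(9) − s_(0) = -73/88 − (0) = -73/88.

Σ = -73/88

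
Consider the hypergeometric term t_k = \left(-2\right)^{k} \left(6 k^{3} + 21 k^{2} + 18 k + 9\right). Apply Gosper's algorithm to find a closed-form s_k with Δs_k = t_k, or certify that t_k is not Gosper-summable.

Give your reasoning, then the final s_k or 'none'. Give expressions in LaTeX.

s_k = \left(-2\right)^{k} \left(- 2 k^{3} - 3 k^{2} + 2 k - 1\right)

Ratio r(k) = 2*(-2*k**3 - 13*k**2 - 26*k - 18)/(2*k**3 + 7*k**2 + 6*k + 3).
So A=-2 and B=1, with C=k**3 + 7*k**2/2 + 3*k + 3/2.
Solve (-2)·f(k+1) − (1)·f(k) = k**3 + 7*k**2/2 + 3*k + 3/2.
d = 3 from the (0,0,3) case.
Solve for f: f(k) = -(2*k**3 + 3*k**2 - 2*k + 1)/6 (degree 3 ≤ 3).
Then R = B(k−1)f/C = -(2*k**3 + 3*k**2 - 2*k + 1)/(3*(2*k**3 + 7*k**2 + 6*k + 3)), so s_k = R(k)·t_k = (-2)**k*(-2*k**3 - 3*k**2 + 2*k - 1).
s_(k+1) − s_k = (-2)**k*(6*k**3 + 21*k**2 + 18*k + 9) = t_k.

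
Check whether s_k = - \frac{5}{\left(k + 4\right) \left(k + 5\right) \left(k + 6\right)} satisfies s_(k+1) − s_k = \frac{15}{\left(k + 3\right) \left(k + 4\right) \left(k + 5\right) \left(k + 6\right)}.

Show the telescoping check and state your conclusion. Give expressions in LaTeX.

Invalid: residual - \frac{60}{k^{5} + 25 k^{4} + 245 k^{3} + 1175 k^{2} + 2754 k + 2520} ≠ 0.

s_(k+1) = -5/((k + 5)*(k + 6)*(k + 7))
s_(k+1) − s_k = 15/((k + 4)*(k + 5)*(k + 6)*(k + 7))
(s_(k+1) − s_k) − t_k = -60/((k + 3)*(k + 4)*(k + 5)*(k + 6)*(k + 7))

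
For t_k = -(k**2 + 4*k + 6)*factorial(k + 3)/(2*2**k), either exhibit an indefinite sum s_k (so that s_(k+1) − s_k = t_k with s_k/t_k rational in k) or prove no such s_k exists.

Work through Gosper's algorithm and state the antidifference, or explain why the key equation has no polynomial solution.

s_k = -(k + 1)*factorial(k + 3)/2**k

The ratio is (k + 4)*(4*k + (k + 1)**2 + 10)/(2*(k**2 + 4*k + 6)).
So A=k/2 + 2 and B=1, with C=k**2 + 4*k + 6.
f must satisfy (k/2 + 2)·f(k+1) − (1)·f(k) = k**2 + 4*k + 6.
deg f ≤ 1 (via 1,0,2).
Coefficient equations give f(k) = 2*(k + 1).
Get s_k = R·t_k = -(k + 1)*factorial(k + 3)/2**k with R(k) = B(k−1)f(k)/C(k) = 2*(k + 1)/(k**2 + 4*k + 6).
s_(k+1) − s_k = -(k**2 + 4*k + 6)*factorial(k + 3)/(2*2**k) = t_k.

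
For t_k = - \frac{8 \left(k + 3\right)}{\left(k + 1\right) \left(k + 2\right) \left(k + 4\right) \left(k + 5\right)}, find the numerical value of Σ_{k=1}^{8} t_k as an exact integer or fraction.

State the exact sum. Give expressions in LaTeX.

Σ = -24/65

Compute t_(k+1)/t_k: get (k + 1)*(k + 4)**2/((k + 3)**2*(k + 6)).
Take A(k)=k + 1, B(k)=k + 6, C(k)=k**2 + 6*k + 9.
Need (k + 1)·f(k+1) − (k + 5)·f(k) = k**2 + 6*k + 9.
deg f ≤ 4 (via 1,1,2).
A polynomial solution: f(k) = k*(k + 2)*(k + 3)*(k + 5)/8.
Then R = B(k−1)f/C = k*(k + 2)*(k + 5)**2/(8*(k + 3)), so s_k = R(k)·t_k = k*(-k - 5)/(k**2 + 5*k + 4).
Δs = 8*(-k - 3)/(k**4 + 12*k**3 + 49*k**2 + 78*k + 40), as required.
Evaluate s at k=9 and k=1: -63/65 and -3/5; difference -24/65.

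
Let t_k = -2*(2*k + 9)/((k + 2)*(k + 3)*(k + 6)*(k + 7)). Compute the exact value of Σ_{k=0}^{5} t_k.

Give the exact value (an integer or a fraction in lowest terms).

Σ = -7/48

Ratio r(k) = (k + 2)*(k + 6)*(2*k + 11)/((k + 4)*(k + 8)*(2*k + 9)).
Take A(k)=k + 2, B(k)=k + 8, C(k)=k**3 + 27*k**2/2 + 121*k/2 + 90.
Solve (k + 2)·f(k+1) − (k + 7)·f(k) = k**3 + 27*k**2/2 + 121*k/2 + 90.
From deg A=1, deg B=1, deg C=3: d=5.
Solve for f: f(k) = k*(k + 3)*(k + 4)*(k + 5)*(k + 8)/24 (degree 5 ≤ 5).
So s_k = (B(k−1)f/C)·t_k = (k*(k + 3)*(k + 7)*(k + 8)/(12*(2*k + 9)))·t_k = k*(-k - 8)/(6*(k**2 + 8*k + 12)).
Verify: 2*(-2*k - 9)/(k**4 + 18*k**3 + 113*k**2 + 288*k + 252) matches t_k.
Telescoping: Σ = s_(6) − s_(0) = -7/48 − (0) = -7/48.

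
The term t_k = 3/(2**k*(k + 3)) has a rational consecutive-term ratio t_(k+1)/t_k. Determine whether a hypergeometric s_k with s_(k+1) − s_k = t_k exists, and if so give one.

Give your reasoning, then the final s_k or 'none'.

no hypergeometric antidifference exists

The ratio is (k + 3)/(2*(k + 4)).
Normal form (A,B,C) = (k/2 + 3/2, k + 4, 1).
f must satisfy (k/2 + 3/2)·f(k+1) − (k + 3)·f(k) = 1.
d = -1 from the (1,1,0) case.
deg f ≤ -1 is impossible — no certificate.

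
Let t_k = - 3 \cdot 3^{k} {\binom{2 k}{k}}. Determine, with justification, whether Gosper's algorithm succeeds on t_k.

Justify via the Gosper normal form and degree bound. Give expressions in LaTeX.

Compute t_(k+1)/t_k: get 6*(2*k + 1)/(k + 1).
Normal form (A,B,C) = (12*k + 6, k + 1, 1).
Need (12*k + 6)·f(k+1) − (k)·f(k) = 1.
d = -1 from the (1,1,0) case.
d = -1 < 0 ⇒ no nonzero polynomial f; not summable.

No — t_k has no hypergeometric antidifference.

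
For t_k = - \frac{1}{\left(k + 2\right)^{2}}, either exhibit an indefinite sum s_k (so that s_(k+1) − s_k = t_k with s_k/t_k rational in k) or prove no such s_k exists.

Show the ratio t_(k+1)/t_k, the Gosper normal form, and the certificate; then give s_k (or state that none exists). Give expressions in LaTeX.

no hypergeometric antidifference exists

r(k) = (k + 2)**2/(k + 3)**2 after simplifying.
Gosper form: A/B · C(k+1)/C(k) with A=k**2 + 4*k + 4, B=k**2 + 6*k + 9, C=1.
Set up (k**2 + 4*k + 4)·f(k+1) − (k**2 + 4*k + 4)·f(k) − (1) = 0.
Degrees (2,2,0) ⇒ d ≤ 0.
f = c0 ⇒ A·f(k+1) − B(k−1)·f(k) − C = -1. The system {-1 = 0} is inconsistent; no antidifference.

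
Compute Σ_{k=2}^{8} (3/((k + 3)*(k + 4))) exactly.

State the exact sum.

Σ = 7/20

t_(k+1)/t_k = (k + 3)/(k + 5).
A = k + 3, B = k + 5, C = 1.
Solve (k + 3)·f(k+1) − (k + 4)·f(k) = 1.
Bound: deg f ≤ 1.
Solve for f: f(k) = k/3 (degree 1 ≤ 1).
Get s_k = R·t_k = k/(k + 3) with R(k) = B(k−1)f(k)/C(k) = k*(k + 4)/3.
s_(k+1) − s_k = 3/(k**2 + 7*k + 12) = t_k.
Telescoping: Σ = s_(9) − s_(2) = 3/4 − (2/5) = 7/20.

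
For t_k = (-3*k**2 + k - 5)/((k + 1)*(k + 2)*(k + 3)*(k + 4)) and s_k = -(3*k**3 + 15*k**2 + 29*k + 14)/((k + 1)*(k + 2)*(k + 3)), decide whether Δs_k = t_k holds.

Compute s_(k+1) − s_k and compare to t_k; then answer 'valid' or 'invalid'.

Valid: the claim telescopes to t_k.

s_(k+1) = (-29*k - 3*(k + 1)**3 - 15*(k + 1)**2 - 43)/((k + 2)*(k + 3)*(k + 4))
s_(k+1) − s_k = (-3*k**2 + k - 5)/(k**4 + 10*k**3 + 35*k**2 + 50*k + 24)
(s_(k+1) − s_k) − t_k = 0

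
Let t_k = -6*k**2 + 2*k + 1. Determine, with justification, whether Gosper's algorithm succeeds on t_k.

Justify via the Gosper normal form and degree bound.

Compute t_(k+1)/t_k: get (6*k**2 + 10*k + 3)/(6*k**2 - 2*k - 1).
Take A(k)=1, B(k)=1, C(k)=k**2 - k/3 - 1/6.
Need (1)·f(k+1) − (1)·f(k) = k**2 - k/3 - 1/6.
d = 3 from the (0,0,2) case.
Coefficient equations give f(k) = k*(2*k**2 - 4*k + 1)/6.
So s_k = (B(k−1)f/C)·t_k = (k*(2*k**2 - 4*k + 1)/(6*k**2 - 2*k - 1))·t_k = k*(-2*k**2 + 4*k - 1).
s_(k+1) − s_k = -6*k**2 + 2*k + 1 = t_k.

Yes. s_k = k*(-2*k**2 + 4*k - 1).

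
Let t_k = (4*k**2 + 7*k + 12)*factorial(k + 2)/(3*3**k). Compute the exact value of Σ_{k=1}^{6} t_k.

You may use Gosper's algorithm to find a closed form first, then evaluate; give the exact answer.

Σ = 138502/27

t_(k+1)/t_k = (k + 3)*(7*k + 4*(k + 1)**2 + 19)/(3*(4*k**2 + 7*k + 12)).
Take A(k)=k/3 + 1, B(k)=1, C(k)=k**2 + 7*k/4 + 3.
Need (k/3 + 1)·f(k+1) − (1)·f(k) = k**2 + 7*k/4 + 3.
Degrees (1,0,2) ⇒ d ≤ 1.
Solve for f: f(k) = 3*(4*k + 3)/4 (degree 1 ≤ 1).
Certificate R = B(k−1)f/C = 3*(4*k + 3)/(4*k**2 + 7*k + 12) gives s_k = (4*k + 3)*factorial(k + 2)/3**k.
Check: Δs_k = (4*k**2 + 7*k + 12)*factorial(k + 2)/(3*3**k). ✓
Sum = s_(7) − s_(1); s_(7) = 138880/27, s_(1) = 14 ⇒ 138502/27.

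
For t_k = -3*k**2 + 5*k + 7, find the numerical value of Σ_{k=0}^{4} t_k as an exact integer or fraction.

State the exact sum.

The ratio is (3*k**2 + k - 9)/(3*k**2 - 5*k - 7).
A = 1, B = 1, C = k**2 - 5*k/3 - 7/3.
Solve (1)·f(k+1) − (1)·f(k) = k**2 - 5*k/3 - 7/3.
From deg A=0, deg B=0, deg C=2: d=3.
A polynomial solution: f(k) = k*(k**2 - 4*k - 4)/3.
Get s_k = R·t_k = k*(-k**2 + 4*k + 4) with R(k) = B(k−1)f(k)/C(k) = k*(k**2 - 4*k - 4)/(3*k**2 - 5*k - 7).
Check: Δs_k = -3*k**2 + 5*k + 7. ✓
Sum = s_(5) − s_(0); s_(5) = -5, s_(0) = 0 ⇒ -5.

Σ = -5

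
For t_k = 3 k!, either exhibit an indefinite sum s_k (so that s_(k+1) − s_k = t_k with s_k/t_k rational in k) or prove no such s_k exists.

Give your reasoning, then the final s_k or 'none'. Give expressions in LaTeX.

Compute t_(k+1)/t_k: get k + 1.
Gosper form: A/B · C(k+1)/C(k) with A=k + 1, B=1, C=1.
Key eq: (k + 1)·f(k+1) = (1)·f(k) + (1).
From deg A=1, deg B=0, deg C=0: d=-1.
Bound -1 < 0, so the key equation has no polynomial solution.

not Gosper-summable; s_k does not exist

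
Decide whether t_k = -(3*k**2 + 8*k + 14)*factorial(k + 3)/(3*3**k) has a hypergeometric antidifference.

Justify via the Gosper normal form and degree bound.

r(k) = (k + 4)*(8*k + 3*(k + 1)**2 + 22)/(3*(3*k**2 + 8*k + 14)) after simplifying.
A = k/3 + 4/3, B = 1, C = k**2 + 8*k/3 + 14/3.
f must satisfy (k/3 + 4/3)·f(k+1) − (1)·f(k) = k**2 + 8*k/3 + 14/3.
Degrees (1,0,2) ⇒ d ≤ 1.
Solving with deg f ≤ 1: f(k) = 3*k + 2.
Then R = B(k−1)f/C = 3*(3*k + 2)/(3*k**2 + 8*k + 14), so s_k = R(k)·t_k = -(3*k + 2)*factorial(k + 3)/3**k.
Verify: -(3*k**2 + 8*k + 14)*factorial(k + 3)/(3*3**k) matches t_k.

Yes. s_k = -(3*k + 2)*factorial(k + 3)/3**k.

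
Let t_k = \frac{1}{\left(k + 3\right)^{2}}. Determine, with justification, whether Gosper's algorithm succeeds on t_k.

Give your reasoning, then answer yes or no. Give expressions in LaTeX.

The ratio is (k + 3)**2/(k + 4)**2.
Take A(k)=k**2 + 6*k + 9, B(k)=k**2 + 8*k + 16, C(k)=1.
f must satisfy (k**2 + 6*k + 9)·f(k+1) − (k**2 + 6*k + 9)·f(k) = 1.
From deg A=2, deg B=2, deg C=0: d=0.
Put f(k) = c0: A·f(k+1) − B(k−1)·f(k) − C = -1; need -1 = 0 — inconsistent ⇒ no f, not summable.

No — the linear system for f has no solution.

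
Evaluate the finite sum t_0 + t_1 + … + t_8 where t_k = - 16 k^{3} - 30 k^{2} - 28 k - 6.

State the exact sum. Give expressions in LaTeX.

Step 1: r(k) = (8*k**3 + 39*k**2 + 68*k + 40)/(8*k**3 + 15*k**2 + 14*k + 3).
Take A(k)=1, B(k)=1, C(k)=k**3 + 15*k**2/8 + 7*k/4 + 3/8.
Need (1)·f(k+1) − (1)·f(k) = k**3 + 15*k**2/8 + 7*k/4 + 3/8.
Bound: deg f ≤ 4.
Solve for f: f(k) = k*(4*k**3 + 2*k**2 + 3*k - 3)/16 (degree 4 ≤ 4).
R(k) = B(k−1)·f(k)/C(k) = k*(4*k**3 + 2*k**2 + 3*k - 3)/(2*(8*k**3 + 15*k**2 + 14*k + 3)); s_k = R·t_k = k*(-4*k**3 - 2*k**2 - 3*k + 3).
Verify: -16*k**3 - 30*k**2 - 28*k - 6 matches t_k.
Evaluate s at k=9 and k=0: -27918 and 0; difference -27918.

Σ = -27918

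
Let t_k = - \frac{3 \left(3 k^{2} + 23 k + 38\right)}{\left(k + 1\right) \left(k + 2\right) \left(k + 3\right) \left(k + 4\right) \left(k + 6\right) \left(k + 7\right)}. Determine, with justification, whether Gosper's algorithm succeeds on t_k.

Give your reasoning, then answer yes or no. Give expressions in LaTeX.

Step 1: r(k) = (k + 1)*(k + 6)*(23*k + 3*(k + 1)**2 + 61)/((k + 5)*(k + 8)*(3*k**2 + 23*k + 38)).
Normal form (A,B,C) = (k + 1, k + 8, k**3 + 38*k**2/3 + 51*k + 190/3).
Need (k + 1)·f(k+1) − (k + 7)·f(k) = k**3 + 38*k**2/3 + 51*k + 190/3.
d = 6 from the (1,1,3) case.
Match coefficients ⇒ f(k) = k*(k + 2)*(k + 4)*(k + 5)*(k**2 + 10*k + 27)/54.
Then R = B(k−1)f/C = k*(k + 2)*(k + 4)*(k + 7)*(k**2 + 10*k + 27)/(18*(3*k**2 + 23*k + 38)), so s_k = R(k)·t_k = k*(-k**2 - 10*k - 27)/(6*(k**3 + 10*k**2 + 27*k + 18)).
Δs = 3*(-3*k**2 - 23*k - 38)/(k**6 + 23*k**5 + 207*k**4 + 925*k**3 + 2144*k**2 + 2412*k + 1008), as required.

Yes. s_k = \frac{k \left(- k^{2} - 10 k - 27\right)}{6 \left(k^{3} + 10 k^{2} + 27 k + 18\right)}.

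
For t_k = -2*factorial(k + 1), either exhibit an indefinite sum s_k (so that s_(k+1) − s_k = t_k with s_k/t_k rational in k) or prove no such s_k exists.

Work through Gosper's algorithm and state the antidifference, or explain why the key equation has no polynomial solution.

no hypergeometric antidifference exists

Compute t_(k+1)/t_k: get k + 2.
So A=k + 2 and B=1, with C=1.
Solve (k + 2)·f(k+1) − (1)·f(k) = 1.
Bound: deg f ≤ -1.
deg f ≤ -1 is impossible — no certificate.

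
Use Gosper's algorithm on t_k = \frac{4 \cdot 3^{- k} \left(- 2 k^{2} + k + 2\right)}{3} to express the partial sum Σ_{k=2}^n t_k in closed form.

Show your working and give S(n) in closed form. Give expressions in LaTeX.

S(n) = 3^{- n - 2} \left(- 19 \cdot 3^{n} + 12 n^{2} + 30 n + 15\right)

Step 1: r(k) = (k - 2*(k + 1)**2 + 3)/(3*(-2*k**2 + k + 2)).
Normal form (A,B,C) = (1/3, 1, k**2 - k/2 - 1).
f must satisfy (1/3)·f(k+1) − (1)·f(k) = k**2 - k/2 - 1.
Bound: deg f ≤ 2.
Solving with deg f ≤ 2: f(k) = -3*(4*k**2 + 2*k - 1)/8.
R(k) = B(k−1)·f(k)/C(k) = -3*(4*k**2 + 2*k - 1)/(4*(2*k**2 - k - 2)); s_k = R·t_k = (4*k**2 + 2*k - 1)/3**k.
Verify: 4*(-2*k**2 + k + 2)/(3*3**k) matches t_k.
s_(n+1) = 3**(-n - 1)*(4*n**2 + 10*n + 5) and s_(2) = 19/9, so S(n) = 3**(-n - 2)*(-19*3**n + 12*n**2 + 30*n + 15).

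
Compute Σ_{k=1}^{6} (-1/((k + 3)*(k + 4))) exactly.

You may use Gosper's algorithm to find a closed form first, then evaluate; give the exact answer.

Σ = -3/20

Step 1: r(k) = (k + 3)/(k + 5).
Normal form (A,B,C) = (k + 3, k + 5, 1).
Need (k + 3)·f(k+1) − (k + 4)·f(k) = 1.
From deg A=1, deg B=1, deg C=0: d=1.
A polynomial solution: f(k) = k/3.
Then R = B(k−1)f/C = k*(k + 4)/3, so s_k = R(k)·t_k = -k/(3*k + 9).
Check: Δs_k = -1/(k**2 + 7*k + 12). ✓
Σ_(k=1)^(6) t_k = s_(7) − s_(1) = -7/30 − (-1/12) = -3/20.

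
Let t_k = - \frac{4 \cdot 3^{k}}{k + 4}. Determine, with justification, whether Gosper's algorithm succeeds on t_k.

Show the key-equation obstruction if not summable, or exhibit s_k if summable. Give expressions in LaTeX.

No — key equation has no polynomial f.

The ratio is 3*(k + 4)/(k + 5).
A = 3*k + 12, B = k + 5, C = 1.
Set up (3*k + 12)·f(k+1) − (k + 4)·f(k) − (1) = 0.
Bound: deg f ≤ -1.
deg f ≤ -1 is impossible — no certificate.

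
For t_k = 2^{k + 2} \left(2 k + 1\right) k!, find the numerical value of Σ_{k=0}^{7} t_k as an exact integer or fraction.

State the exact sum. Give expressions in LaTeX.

Σ = 41287676

Step 1: r(k) = 2*(k + 1)*(2*k + 3)/(2*k + 1).
So A=2*k + 2 and B=1, with C=k + 1/2.
Key eq: (2*k + 2)·f(k+1) = (1)·f(k) + (k + 1/2).
d = 0 from the (1,0,1) case.
Solving with deg f ≤ 0: f(k) = 1/2.
Get s_k = R·t_k = 2**(k + 2)*factorial(k) with R(k) = B(k−1)f(k)/C(k) = 1/(2*k + 1).
s_(k+1) − s_k = 2**(k + 2)*(2*k + 1)*factorial(k) = t_k.
Telescoping: Σ = s_(8) − s_(0) = 41287680 − (4) = 41287676.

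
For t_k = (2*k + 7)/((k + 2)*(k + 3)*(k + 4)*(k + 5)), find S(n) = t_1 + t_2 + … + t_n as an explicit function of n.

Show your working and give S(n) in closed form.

t_(k+1)/t_k = (k + 2)*(2*k + 9)/((k + 6)*(2*k + 7)).
Take A(k)=k + 2, B(k)=k + 6, C(k)=k + 7/2.
f must satisfy (k + 2)·f(k+1) − (k + 5)·f(k) = k + 7/2.
Bound: deg f ≤ 3.
Solving with deg f ≤ 3: f(k) = k*(k + 3)*(k + 6)/16.
So s_k = (B(k−1)f/C)·t_k = (k*(k + 3)*(k + 5)*(k + 6)/(8*(2*k + 7)))·t_k = k*(k + 6)/(8*(k**2 + 6*k + 8)).
Verify: (2*k + 7)/(k**4 + 14*k**3 + 71*k**2 + 154*k + 120) matches t_k.
s_(n+1) = (n**2 + 8*n + 7)/(8*(n**2 + 8*n + 15)) and s_(1) = 7/120, so S(n) = n*(n + 8)/(15*(n**2 + 8*n + 15)).

S(n) = n*(n + 8)/(15*(n**2 + 8*n + 15))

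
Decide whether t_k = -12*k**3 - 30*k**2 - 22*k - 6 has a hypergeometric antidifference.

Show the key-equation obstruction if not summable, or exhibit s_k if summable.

Yes. s_k = k**2*(-3*k**2 - 4*k + 1).

Compute t_(k+1)/t_k: get (6*k**3 + 33*k**2 + 59*k + 35)/(6*k**3 + 15*k**2 + 11*k + 3).
A = 1, B = 1, C = k**3 + 5*k**2/2 + 11*k/6 + 1/2.
f must satisfy (1)·f(k+1) − (1)·f(k) = k**3 + 5*k**2/2 + 11*k/6 + 1/2.
deg f ≤ 4 (via 0,0,3).
Coefficient equations give f(k) = k**2*(3*k**2 + 4*k - 1)/12.
R(k) = B(k−1)·f(k)/C(k) = k**2*(3*k**2 + 4*k - 1)/(2*(2*k + 3)*(3*k**2 + 3*k + 1)); s_k = R·t_k = k**2*(-3*k**2 - 4*k + 1).
Check: Δs_k = -12*k**3 - 30*k**2 - 22*k - 6. ✓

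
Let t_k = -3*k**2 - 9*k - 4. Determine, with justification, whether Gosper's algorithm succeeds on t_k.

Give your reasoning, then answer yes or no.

Yes. s_k = k**2*(-k - 3).

t_(k+1)/t_k = (3*k**2 + 15*k + 16)/(3*k**2 + 9*k + 4).
So A=1 and B=1, with C=k**2 + 3*k + 4/3.
f must satisfy (1)·f(k+1) − (1)·f(k) = k**2 + 3*k + 4/3.
Bound: deg f ≤ 3.
Solving with deg f ≤ 3: f(k) = k**2*(k + 3)/3.
So s_k = (B(k−1)f/C)·t_k = (k**2*(k + 3)/(3*k**2 + 9*k + 4))·t_k = k**2*(-k - 3).
s_(k+1) − s_k = -3*k**2 - 9*k - 4 = t_k.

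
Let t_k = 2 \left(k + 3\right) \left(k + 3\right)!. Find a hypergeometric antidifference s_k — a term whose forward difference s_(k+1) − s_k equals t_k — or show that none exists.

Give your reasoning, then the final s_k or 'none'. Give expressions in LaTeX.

s_k = 2 \left(k + 3\right)!

Compute t_(k+1)/t_k: get (k + 4)**2/(k + 3).
So A=k + 4 and B=1, with C=k + 3.
Key eq: (k + 4)·f(k+1) = (1)·f(k) + (k + 3).
From deg A=1, deg B=0, deg C=1: d=0.
Match coefficients ⇒ f(k) = 1.
Then R = B(k−1)f/C = 1/(k + 3), so s_k = R(k)·t_k = 2*factorial(k + 3).
s_(k+1) − s_k = 2*(k + 3)*factorial(k + 3) = t_k.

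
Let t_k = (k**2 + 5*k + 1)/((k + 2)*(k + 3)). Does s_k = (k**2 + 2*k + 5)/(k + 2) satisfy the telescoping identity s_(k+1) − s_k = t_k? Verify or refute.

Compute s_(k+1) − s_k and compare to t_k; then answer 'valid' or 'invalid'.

Valid — Δs_k = t_k.

s_(k+1) = (k**2 + 4*k + 8)/(k + 3)
s_(k+1) − s_k = (k**2 + 5*k + 1)/(k**2 + 5*k + 6)
(s_(k+1) − s_k) − t_k = 0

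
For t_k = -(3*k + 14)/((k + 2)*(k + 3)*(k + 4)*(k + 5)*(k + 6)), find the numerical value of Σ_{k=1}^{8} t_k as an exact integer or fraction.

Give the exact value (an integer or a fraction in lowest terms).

Σ = -37/2772

Step 1: r(k) = (k + 2)*(3*k + 17)/((k + 7)*(3*k + 14)).
A = k + 2, B = k + 7, C = k + 14/3.
f must satisfy (k + 2)·f(k+1) − (k + 6)·f(k) = k + 14/3.
Degrees (1,1,1) ⇒ d ≤ 4.
Coefficient equations give f(k) = k*(k + 4)*(k**2 + 10*k + 31)/90.
Get s_k = R·t_k = k*(-k**2 - 10*k - 31)/(30*(k**3 + 10*k**2 + 31*k + 30)) with R(k) = B(k−1)f(k)/C(k) = k*(k + 4)*(k + 6)*(k**2 + 10*k + 31)/(30*(3*k + 14)).
Δs = (-3*k - 14)/(k**5 + 20*k**4 + 155*k**3 + 580*k**2 + 1044*k + 720), as required.
Telescoping: Σ = s_(9) − s_(1) = -101/3080 − (-7/360) = -37/2772.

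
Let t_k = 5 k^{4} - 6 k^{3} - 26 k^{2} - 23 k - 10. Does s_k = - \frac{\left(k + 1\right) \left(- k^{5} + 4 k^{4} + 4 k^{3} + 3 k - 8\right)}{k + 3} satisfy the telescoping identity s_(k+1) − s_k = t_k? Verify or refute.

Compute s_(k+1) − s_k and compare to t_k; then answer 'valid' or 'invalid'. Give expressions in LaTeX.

s_(k+1) = -(k + 2)*(3*k - (k + 1)**5 + 4*(k + 1)**4 + 4*(k + 1)**3 - 5)/(k + 4)
s_(k+1) − s_k = (5*k**6 + 21*k**5 - 34*k**4 - 197*k**3 - 281*k**2 - 194*k - 44)/(k**2 + 7*k + 12)
(s_(k+1) − s_k) − t_k = 2*(-4*k**5 - 13*k**4 + 40*k**3 + 101*k**2 + 76*k + 38)/(k**2 + 7*k + 12)

Invalid: residual \frac{2 \left(- 4 k^{5} - 13 k^{4} + 40 k^{3} + 101 k^{2} + 76 k + 38\right)}{k^{2} + 7 k + 12} ≠ 0.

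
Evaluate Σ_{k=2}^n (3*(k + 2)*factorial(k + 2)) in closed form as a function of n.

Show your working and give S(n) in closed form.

Compute t_(k+1)/t_k: get (k + 3)**2/(k + 2).
So A=k + 3 and B=1, with C=k + 2.
f must satisfy (k + 3)·f(k+1) − (1)·f(k) = k + 2.
Degrees (1,0,1) ⇒ d ≤ 0.
Coefficient equations give f(k) = 1.
Then R = B(k−1)f/C = 1/(k + 2), so s_k = R(k)·t_k = 3*factorial(k + 2).
Check: Δs_k = 3*(k + 2)*factorial(k + 2). ✓
s_(n+1) = 3*factorial(n + 3) and s_(2) = 72, so S(n) = 3*factorial(n + 3) - 72.

S(n) = 3*factorial(n + 3) - 72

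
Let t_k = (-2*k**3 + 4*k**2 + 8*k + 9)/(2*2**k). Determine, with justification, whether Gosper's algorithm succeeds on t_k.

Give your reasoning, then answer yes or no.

Compute t_(k+1)/t_k: get (k**3 + k**2 - 5*k - 19/2)/(2*k**3 - 4*k**2 - 8*k - 9).
Factor: A=1/2; B=1; C=k**3 - 2*k**2 - 4*k - 9/2.
Set up (1/2)·f(k+1) − (1)·f(k) − (k**3 - 2*k**2 - 4*k - 9/2) = 0.
d = 3 from the (0,0,3) case.
Solve for f: f(k) = -2*k**3 - 2*k**2 - 2*k + 3 (degree 3 ≤ 3).
R(k) = B(k−1)·f(k)/C(k) = -2*(2*k**3 + 2*k**2 + 2*k - 3)/(2*k**3 - 4*k**2 - 8*k - 9); s_k = R·t_k = (2*k**3 + 2*k**2 + 2*k - 3)/2**k.
Δs = (-2*k**3 + 4*k**2 + 8*k + 9)/(2*2**k), as required.

Yes. s_k = (2*k**3 + 2*k**2 + 2*k - 3)/2**k.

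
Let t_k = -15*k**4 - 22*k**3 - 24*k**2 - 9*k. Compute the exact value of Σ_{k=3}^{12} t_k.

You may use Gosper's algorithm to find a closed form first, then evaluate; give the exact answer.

t_(k+1)/t_k = (15*k**4 + 82*k**3 + 180*k**2 + 183*k + 70)/(k*(15*k**3 + 22*k**2 + 24*k + 9)).
Gosper form: A/B · C(k+1)/C(k) with A=1, B=1, C=k**4 + 22*k**3/15 + 8*k**2/5 + 3*k/5.
Key eq: (1)·f(k+1) = (1)·f(k) + (k**4 + 22*k**3/15 + 8*k**2/5 + 3*k/5).
deg f ≤ 5 (via 0,0,4).
Match coefficients ⇒ f(k) = k*(k - 1)*(3*k + 1)*(k**2 + 1)/15.
So s_k = (B(k−1)f/C)·t_k = ((k - 1)*(3*k + 1)*(k**2 + 1)/(15*k**3 + 22*k**2 + 24*k + 9))·t_k = k*(-3*k**4 + 2*k**3 - 2*k**2 + 2*k + 1).
Check: Δs_k = k*(-15*k**3 - 22*k**2 - 24*k - 9). ✓
Telescoping: Σ = s_(13) − s_(3) = -1060800 − (-600) = -1060200.

Σ = -1060200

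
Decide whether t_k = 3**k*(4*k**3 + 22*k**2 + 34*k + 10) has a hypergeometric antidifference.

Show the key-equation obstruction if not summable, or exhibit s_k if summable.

Yes. s_k = 2*3**k*(k**3 + k**2 + k - 2).

r(k) = 3*(2*k**3 + 17*k**2 + 45*k + 35)/(2*k**3 + 11*k**2 + 17*k + 5) after simplifying.
So A=3 and B=1, with C=k**3 + 11*k**2/2 + 17*k/2 + 5/2.
Key eq: (3)·f(k+1) = (1)·f(k) + (k**3 + 11*k**2/2 + 17*k/2 + 5/2).
From deg A=0, deg B=0, deg C=3: d=3.
A polynomial solution: f(k) = (k**3 + k**2 + k - 2)/2.
Certificate R = B(k−1)f/C = (k**3 + k**2 + k - 2)/((2*k + 5)*(k**2 + 3*k + 1)) gives s_k = 2*3**k*(k**3 + k**2 + k - 2).
s_(k+1) − s_k = 3**k*(4*k**3 + 22*k**2 + 34*k + 10) = t_k.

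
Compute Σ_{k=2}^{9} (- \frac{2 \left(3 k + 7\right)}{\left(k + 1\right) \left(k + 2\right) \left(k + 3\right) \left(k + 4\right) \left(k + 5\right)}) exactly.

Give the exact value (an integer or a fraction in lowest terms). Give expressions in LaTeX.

Compute t_(k+1)/t_k: get (k + 1)*(3*k + 10)/((k + 6)*(3*k + 7)).
A = k + 1, B = k + 6, C = k + 7/3.
f must satisfy (k + 1)·f(k+1) − (k + 5)·f(k) = k + 7/3.
deg f ≤ 4 (via 1,1,1).
Coefficient equations give f(k) = k*(k + 2)*(k**2 + 8*k + 19)/36.
Get s_k = R·t_k = k*(-k**2 - 8*k - 19)/(6*(k**3 + 8*k**2 + 19*k + 12)) with R(k) = B(k−1)f(k)/C(k) = k*(k + 2)*(k + 5)*(k**2 + 8*k + 19)/(12*(3*k + 7)).
Check: Δs_k = 2*(-3*k - 7)/(k**5 + 15*k**4 + 85*k**3 + 225*k**2 + 274*k + 120). ✓
Sum = s_(10) − s_(2); s_(10) = -995/6006, s_(2) = -13/90 ⇒ -956/45045.

Σ = -956/45045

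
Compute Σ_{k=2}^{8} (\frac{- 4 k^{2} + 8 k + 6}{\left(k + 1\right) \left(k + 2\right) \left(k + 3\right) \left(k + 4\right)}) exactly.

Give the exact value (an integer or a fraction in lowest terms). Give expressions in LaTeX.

Ratio r(k) = (k + 1)*(4*k - 2*(k + 1)**2 + 7)/((k + 5)*(-2*k**2 + 4*k + 3)).
A = k + 1, B = k + 5, C = k**2 - 2*k - 3/2.
Key eq: (k + 1)·f(k+1) = (k + 4)·f(k) + (k**2 - 2*k - 3/2).
Bound: deg f ≤ 3.
Solve for f: f(k) = -k*(2*k + 1)/2 (degree 2 ≤ 3).
Then R = B(k−1)f/C = -k*(k + 4)*(2*k + 1)/(2*k**2 - 4*k - 3), so s_k = R(k)·t_k = 2*k*(2*k + 1)/((k + 1)*(k + 2)*(k + 3)).
Check: Δs_k = 2*(-2*k**2 + 4*k + 3)/(k**4 + 10*k**3 + 35*k**2 + 50*k + 24). ✓
Telescoping: Σ = s_(9) − s_(2) = 57/220 − (1/3) = -49/660.

Σ = -49/660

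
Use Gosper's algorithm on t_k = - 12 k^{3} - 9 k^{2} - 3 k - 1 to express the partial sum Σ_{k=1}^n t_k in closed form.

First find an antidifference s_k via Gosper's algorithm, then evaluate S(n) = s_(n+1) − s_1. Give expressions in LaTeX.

Step 1: r(k) = (12*k**3 + 45*k**2 + 57*k + 25)/(12*k**3 + 9*k**2 + 3*k + 1).
A = 1, B = 1, C = k**3 + 3*k**2/4 + k/4 + 1/12.
f must satisfy (1)·f(k+1) − (1)·f(k) = k**3 + 3*k**2/4 + k/4 + 1/12.
Bound: deg f ≤ 4.
Solve for f: f(k) = k*(3*k**3 - 3*k**2 + 1)/12 (degree 4 ≤ 4).
Then R = B(k−1)f/C = k*(3*k**3 - 3*k**2 + 1)/(12*k**3 + 9*k**2 + 3*k + 1), so s_k = R(k)·t_k = -3*k**4 + 3*k**3 - k.
s_(k+1) − s_k = -12*k**3 - 9*k**2 - 3*k - 1 = t_k.
Evaluate: s_(n+1) = -3*n**4 - 9*n**3 - 9*n**2 - 4*n - 1; subtract s_(1) = -1 ⇒ S(n) = n*(-3*n**3 - 9*n**2 - 9*n - 4).

S(n) = n \left(- 3 n^{3} - 9 n^{2} - 9 n - 4\right)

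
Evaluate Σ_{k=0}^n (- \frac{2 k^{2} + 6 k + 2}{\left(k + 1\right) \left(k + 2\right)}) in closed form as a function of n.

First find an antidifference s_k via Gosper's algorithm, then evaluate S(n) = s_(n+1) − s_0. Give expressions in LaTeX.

t_(k+1)/t_k = (k + 1)*(3*k + (k + 1)**2 + 4)/((k + 3)*(k**2 + 3*k + 1)).
Factor: A=k + 1; B=k + 3; C=k**2 + 3*k + 1.
Key eq: (k + 1)·f(k+1) = (k + 2)·f(k) + (k**2 + 3*k + 1).
Bound: deg f ≤ 2.
Coefficient equations give f(k) = k**2.
R(k) = B(k−1)·f(k)/C(k) = k**2*(k + 2)/(k**2 + 3*k + 1); s_k = R·t_k = -2*k**2/(k + 1).
Check: Δs_k = 2*(-k**2 - 3*k - 1)/(k**2 + 3*k + 2). ✓
Evaluate: s_(n+1) = 2*(-n**2 - 2*n - 1)/(n + 2); subtract s_(0) = 0 ⇒ S(n) = 2*(-n**2 - 2*n - 1)/(n + 2).

S(n) = \frac{2 \left(- n^{2} - 2 n - 1\right)}{n + 2}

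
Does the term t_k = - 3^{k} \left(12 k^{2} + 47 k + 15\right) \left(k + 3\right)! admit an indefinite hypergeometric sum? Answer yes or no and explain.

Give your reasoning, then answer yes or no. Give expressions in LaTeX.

The ratio is 3*(12*k**3 + 119*k**2 + 358*k + 296)/(12*k**2 + 47*k + 15).
Factor: A=3*k + 12; B=1; C=k**2 + 47*k/12 + 5/4.
Need (3*k + 12)·f(k+1) − (1)·f(k) = k**2 + 47*k/12 + 5/4.
Bound: deg f ≤ 1.
Solve for f: f(k) = (4*k - 3)/12 (degree 1 ≤ 1).
Certificate R = B(k−1)f/C = (4*k - 3)/(12*k**2 + 47*k + 15) gives s_k = -3**k*(4*k - 3)*factorial(k + 3).
s_(k+1) − s_k = -3**k*(12*k**2 + 47*k + 15)*factorial(k + 3) = t_k.

Yes. s_k = - 3^{k} \left(4 k - 3\right) \left(k + 3\right)!.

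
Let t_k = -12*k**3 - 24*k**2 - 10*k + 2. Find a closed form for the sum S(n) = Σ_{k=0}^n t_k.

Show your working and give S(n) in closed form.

r(k) = (6*k**3 + 30*k**2 + 47*k + 22)/(6*k**3 + 12*k**2 + 5*k - 1) after simplifying.
A = 1, B = 1, C = k**3 + 2*k**2 + 5*k/6 - 1/6.
Key eq: (1)·f(k+1) = (1)·f(k) + (k**3 + 2*k**2 + 5*k/6 - 1/6).
From deg A=0, deg B=0, deg C=3: d=4.
Solving with deg f ≤ 4: f(k) = k*(k + 1)*(3*k**2 - k - 3)/12.
Get s_k = R·t_k = k*(-3*k**3 - 2*k**2 + 4*k + 3) with R(k) = B(k−1)f(k)/C(k) = k*(3*k**2 - k - 3)/(2*(6*k**2 + 6*k - 1)).
Δs = -12*k**3 - 24*k**2 - 10*k + 2, as required.
s_(n+1) = -3*n**4 - 14*n**3 - 20*n**2 - 7*n + 2 and s_(0) = 0, so S(n) = -3*n**4 - 14*n**3 - 20*n**2 - 7*n + 2.

S(n) = -3*n**4 - 14*n**3 - 20*n**2 - 7*n + 2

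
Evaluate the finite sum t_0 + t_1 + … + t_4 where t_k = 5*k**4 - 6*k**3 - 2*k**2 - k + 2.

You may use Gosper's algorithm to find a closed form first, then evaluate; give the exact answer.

Σ = 1110

Step 1: r(k) = (5*k**4 + 14*k**3 + 10*k**2 - 3*k - 2)/(5*k**4 - 6*k**3 - 2*k**2 - k + 2).
Gosper form: A/B · C(k+1)/C(k) with A=1, B=1, C=k**4 - 6*k**3/5 - 2*k**2/5 - k/5 + 2/5.
Solve (1)·f(k+1) − (1)·f(k) = k**4 - 6*k**3/5 - 2*k**2/5 - k/5 + 2/5.
Bound: deg f ≤ 5.
Coefficient equations give f(k) = k*(k - 2)*(k**3 - 2*k**2 - 1)/5.
So s_k = (B(k−1)f/C)·t_k = (k*(k - 2)*(k**3 - 2*k**2 - 1)/(5*k**4 - 6*k**3 - 2*k**2 - k + 2))·t_k = k*(k**4 - 4*k**3 + 4*k**2 - k + 2).
Δs = 5*k**4 - 6*k**3 - 2*k**2 - k + 2, as required.
Evaluate s at k=5 and k=0: 1110 and 0; difference 1110.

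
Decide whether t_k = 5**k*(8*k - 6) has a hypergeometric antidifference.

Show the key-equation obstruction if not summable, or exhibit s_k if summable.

r(k) = 5*(4*k + 1)/(4*k - 3) after simplifying.
Factor: A=5; B=1; C=k - 3/4.
Set up (5)·f(k+1) − (1)·f(k) − (k - 3/4) = 0.
Degrees (0,0,1) ⇒ d ≤ 1.
Coefficient equations give f(k) = (k - 2)/4.
R(k) = B(k−1)·f(k)/C(k) = (k - 2)/(4*k - 3); s_k = R·t_k = 2*5**k*(k - 2).
Verify: 5**k*(8*k - 6) matches t_k.

Yes. s_k = 2*5**k*(k - 2).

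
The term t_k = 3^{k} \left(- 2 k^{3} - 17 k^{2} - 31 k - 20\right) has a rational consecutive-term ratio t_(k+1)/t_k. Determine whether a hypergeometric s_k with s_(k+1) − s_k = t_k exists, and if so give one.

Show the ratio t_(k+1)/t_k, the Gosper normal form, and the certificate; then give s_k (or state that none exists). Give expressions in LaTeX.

s_k = 3^{k} \left(- k^{3} - 4 k^{2} + k - 4\right)

Step 1: r(k) = 3*(2*k**3 + 23*k**2 + 71*k + 70)/(2*k**3 + 17*k**2 + 31*k + 20).
A = 3, B = 1, C = k**3 + 17*k**2/2 + 31*k/2 + 10.
f must satisfy (3)·f(k+1) − (1)·f(k) = k**3 + 17*k**2/2 + 31*k/2 + 10.
Degrees (0,0,3) ⇒ d ≤ 3.
Coefficient equations give f(k) = (k**3 + 4*k**2 - k + 4)/2.
Certificate R = B(k−1)f/C = (k**3 + 4*k**2 - k + 4)/(2*k**3 + 17*k**2 + 31*k + 20) gives s_k = 3**k*(-k**3 - 4*k**2 + k - 4).
Δs = 3**k*(-2*k**3 - 17*k**2 - 31*k - 20), as required.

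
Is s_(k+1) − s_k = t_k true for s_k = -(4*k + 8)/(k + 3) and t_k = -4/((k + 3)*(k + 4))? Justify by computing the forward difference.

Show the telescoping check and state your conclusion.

Valid — Δs_k = t_k.

s_(k+1) = 4*(-k - 3)/(k + 4)
s_(k+1) − s_k = -4/(k**2 + 7*k + 12)
(s_(k+1) − s_k) − t_k = 0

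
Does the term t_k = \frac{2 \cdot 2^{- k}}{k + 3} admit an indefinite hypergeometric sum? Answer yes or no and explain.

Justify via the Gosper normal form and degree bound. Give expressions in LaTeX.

Ratio r(k) = (k + 3)/(2*(k + 4)).
So A=k/2 + 3/2 and B=k + 4, with C=1.
f must satisfy (k/2 + 3/2)·f(k+1) − (k + 3)·f(k) = 1.
Bound: deg f ≤ -1.
Bound -1 < 0, so the key equation has no polynomial solution.

No; the degree bound rules out any f.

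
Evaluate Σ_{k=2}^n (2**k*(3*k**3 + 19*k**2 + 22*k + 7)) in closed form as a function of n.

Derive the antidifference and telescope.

r(k) = 2*(3*k**3 + 28*k**2 + 69*k + 51)/(3*k**3 + 19*k**2 + 22*k + 7) after simplifying.
Take A(k)=2, B(k)=1, C(k)=k**3 + 19*k**2/3 + 22*k/3 + 7/3.
Need (2)·f(k+1) − (1)·f(k) = k**3 + 19*k**2/3 + 22*k/3 + 7/3.
Bound: deg f ≤ 3.
Solving with deg f ≤ 3: f(k) = (3*k**3 + k**2 - 1)/3.
Certificate R = B(k−1)f/C = (3*k**3 + k**2 - 1)/(3*k**3 + 19*k**2 + 22*k + 7) gives s_k = 2**k*(3*k**3 + k**2 - 1).
Δs = 2**k*(3*k**3 + 19*k**2 + 22*k + 7), as required.
Telescope: S(n) = s_(n+1) − s_(2) = 2**(n + 1)*(3*n**3 + 10*n**2 + 11*n + 3) − (108) = 6*2**n*n**3 + 20*2**n*n**2 + 22*2**n*n + 6*2**n - 108.

S(n) = 6*2**n*n**3 + 20*2**n*n**2 + 22*2**n*n + 6*2**n - 108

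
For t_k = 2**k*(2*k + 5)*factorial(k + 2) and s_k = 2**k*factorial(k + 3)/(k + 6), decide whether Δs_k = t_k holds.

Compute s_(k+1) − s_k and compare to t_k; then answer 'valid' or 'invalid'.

Invalid: residual -3*2**k*(2*k**2 + 17*k + 29)*factorial(k + 2)/((k + 6)*(k + 7)) ≠ 0.

s_(k+1) = 2**(k + 1)*factorial(k + 4)/(k + 7)
s_(k+1) − s_k = 2**k*(2*k**2 + 19*k + 41)*factorial(k + 3)/((k + 6)*(k + 7))
(s_(k+1) − s_k) − t_k = -3*2**k*(2*k**2 + 17*k + 29)*factorial(k + 2)/((k + 6)*(k + 7))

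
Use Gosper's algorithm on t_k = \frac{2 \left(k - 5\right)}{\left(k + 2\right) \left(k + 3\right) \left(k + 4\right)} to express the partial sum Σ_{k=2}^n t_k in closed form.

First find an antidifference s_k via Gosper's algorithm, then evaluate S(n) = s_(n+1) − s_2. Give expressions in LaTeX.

Ratio r(k) = (k - 4)*(k + 2)/((k - 5)*(k + 5)).
Normal form (A,B,C) = (k + 2, k + 5, k - 5).
f must satisfy (k + 2)·f(k+1) − (k + 4)·f(k) = k - 5.
d = 2 from the (1,1,1) case.
Match coefficients ⇒ f(k) = -k*(k + 9)/4.
So s_k = (B(k−1)f/C)·t_k = (-k*(k + 4)*(k + 9)/(4*(k - 5)))·t_k = k*(-k - 9)/(2*(k + 2)*(k + 3)).
s_(k+1) − s_k = 2*(k - 5)/(k**3 + 9*k**2 + 26*k + 24) = t_k.
Telescope: S(n) = s_(n+1) − s_(2) = (-n**2 - 11*n - 10)/(2*(n**2 + 7*n + 12)) − (-11/20) = (n**2 - 33*n + 32)/(20*(n**2 + 7*n + 12)).

S(n) = \frac{n^{2} - 33 n + 32}{20 \left(n^{2} + 7 n + 12\right)}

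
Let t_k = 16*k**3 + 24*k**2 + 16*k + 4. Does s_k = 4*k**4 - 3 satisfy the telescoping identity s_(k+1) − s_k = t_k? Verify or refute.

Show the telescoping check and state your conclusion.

valid (s_(k+1) − s_k reduces to t_k)

s_(k+1) = 4*(k + 1)**4 - 3
s_(k+1) − s_k = -4*k**4 + 4*(k + 1)**4
(s_(k+1) − s_k) − t_k = 0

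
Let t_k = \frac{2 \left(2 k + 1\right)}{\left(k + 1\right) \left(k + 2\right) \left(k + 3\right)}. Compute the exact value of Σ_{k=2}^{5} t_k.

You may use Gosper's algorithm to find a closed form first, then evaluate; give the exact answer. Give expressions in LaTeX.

Ratio r(k) = (k + 1)*(2*k + 3)/((k + 4)*(2*k + 1)).
Gosper form: A/B · C(k+1)/C(k) with A=k + 1, B=k + 4, C=k + 1/2.
Solve (k + 1)·f(k+1) − (k + 3)·f(k) = k + 1/2.
deg f ≤ 2 (via 1,1,1).
Solving with deg f ≤ 2: f(k) = k*(3*k + 1)/8.
Get s_k = R·t_k = k*(3*k + 1)/(2*(k + 1)*(k + 2)) with R(k) = B(k−1)f(k)/C(k) = k*(k + 3)*(3*k + 1)/(4*(2*k + 1)).
Verify: 2*(2*k + 1)/(k**3 + 6*k**2 + 11*k + 6) matches t_k.
Σ_(k=2)^(5) t_k = s_(6) − s_(2) = 57/56 − (7/12) = 73/168.

Σ = 73/168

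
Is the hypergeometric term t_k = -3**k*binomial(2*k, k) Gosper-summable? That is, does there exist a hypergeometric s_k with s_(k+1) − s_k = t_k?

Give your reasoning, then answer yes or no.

Compute t_(k+1)/t_k: get 6*(2*k + 1)/(k + 1).
Factor: A=12*k + 6; B=k + 1; C=1.
Solve (12*k + 6)·f(k+1) − (k)·f(k) = 1.
Degrees (1,1,0) ⇒ d ≤ -1.
Bound -1 < 0, so the key equation has no polynomial solution.

No; the degree bound rules out any f.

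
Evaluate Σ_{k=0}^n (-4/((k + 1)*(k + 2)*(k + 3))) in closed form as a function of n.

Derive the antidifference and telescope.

S(n) = (-n**2 - 5*n - 4)/(n**2 + 5*n + 6)

The ratio is (k + 1)/(k + 4).
Gosper form: A/B · C(k+1)/C(k) with A=k + 1, B=k + 4, C=1.
Solve (k + 1)·f(k+1) − (k + 3)·f(k) = 1.
d = 2 from the (1,1,0) case.
Solving with deg f ≤ 2: f(k) = k*(k + 3)/4.
Then R = B(k−1)f/C = k*(k + 3)**2/4, so s_k = R(k)·t_k = k*(-k - 3)/((k + 1)*(k + 2)).
Verify: -4/(k**3 + 6*k**2 + 11*k + 6) matches t_k.
Evaluate: s_(n+1) = (-n**2 - 5*n - 4)/(n**2 + 5*n + 6); subtract s_(0) = 0 ⇒ S(n) = (-n**2 - 5*n - 4)/(n**2 + 5*n + 6).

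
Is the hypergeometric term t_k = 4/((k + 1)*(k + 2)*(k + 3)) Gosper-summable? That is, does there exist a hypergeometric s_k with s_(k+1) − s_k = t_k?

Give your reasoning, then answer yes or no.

Yes. s_k = k*(k + 3)/((k + 1)*(k + 2)).

Step 1: r(k) = (k + 1)/(k + 4).
A = k + 1, B = k + 4, C = 1.
Set up (k + 1)·f(k+1) − (k + 3)·f(k) − (1) = 0.
From deg A=1, deg B=1, deg C=0: d=2.
Coefficient equations give f(k) = k*(k + 3)/4.
R(k) = B(k−1)·f(k)/C(k) = k*(k + 3)**2/4; s_k = R·t_k = k*(k + 3)/((k + 1)*(k + 2)).
Δs = 4/(k**3 + 6*k**2 + 11*k + 6), as required.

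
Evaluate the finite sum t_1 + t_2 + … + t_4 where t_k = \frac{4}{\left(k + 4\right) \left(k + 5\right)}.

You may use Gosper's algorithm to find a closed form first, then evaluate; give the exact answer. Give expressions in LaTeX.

Ratio r(k) = (k + 4)/(k + 6).
A = k + 4, B = k + 6, C = 1.
Key eq: (k + 4)·f(k+1) = (k + 5)·f(k) + (1).
From deg A=1, deg B=1, deg C=0: d=1.
Solving with deg f ≤ 1: f(k) = k/4.
R(k) = B(k−1)·f(k)/C(k) = k*(k + 5)/4; s_k = R·t_k = k/(k + 4).
Verify: 4/(k**2 + 9*k + 20) matches t_k.
Evaluate s at k=5 and k=1: 5/9 and 1/5; difference 16/45.

Σ = 16/45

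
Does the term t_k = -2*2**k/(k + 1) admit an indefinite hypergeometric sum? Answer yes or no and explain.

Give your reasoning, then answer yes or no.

Step 1: r(k) = 2*(k + 1)/(k + 2).
Gosper form: A/B · C(k+1)/C(k) with A=2*k + 2, B=k + 2, C=1.
Solve (2*k + 2)·f(k+1) − (k + 1)·f(k) = 1.
deg f ≤ -1 (via 1,1,0).
deg f ≤ -1 is impossible — no certificate.

No — t_k has no hypergeometric antidifference.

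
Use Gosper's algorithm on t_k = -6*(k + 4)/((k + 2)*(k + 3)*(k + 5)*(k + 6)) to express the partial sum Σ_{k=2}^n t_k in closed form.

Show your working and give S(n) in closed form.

S(n) = 3*(-n**2 - 9*n + 10)/(28*(n**2 + 9*n + 18))

t_(k+1)/t_k = (k + 2)*(k + 5)**2/((k + 4)**2*(k + 7)).
Normal form (A,B,C) = (k + 2, k + 7, k**2 + 8*k + 16).
f must satisfy (k + 2)·f(k+1) − (k + 6)·f(k) = k**2 + 8*k + 16.
d = 4 from the (1,1,2) case.
A polynomial solution: f(k) = k*(k + 3)*(k + 4)*(k + 7)/20.
R(k) = B(k−1)·f(k)/C(k) = k*(k + 3)*(k + 6)*(k + 7)/(20*(k + 4)); s_k = R·t_k = 3*k*(-k - 7)/(10*(k**2 + 7*k + 10)).
Check: Δs_k = 6*(-k - 4)/(k**4 + 16*k**3 + 91*k**2 + 216*k + 180). ✓
s_(n+1) = 3*(-n**2 - 9*n - 8)/(10*(n**2 + 9*n + 18)) and s_(2) = -27/140, so S(n) = 3*(-n**2 - 9*n + 10)/(28*(n**2 + 9*n + 18)).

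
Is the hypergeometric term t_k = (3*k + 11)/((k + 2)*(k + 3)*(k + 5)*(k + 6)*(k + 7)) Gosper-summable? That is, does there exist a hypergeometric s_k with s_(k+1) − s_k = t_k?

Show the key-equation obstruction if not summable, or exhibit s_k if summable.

Compute t_(k+1)/t_k: get (k + 2)*(k + 5)*(3*k + 14)/((k + 4)*(k + 8)*(3*k + 11)).
Take A(k)=k + 2, B(k)=k + 8, C(k)=k**2 + 23*k/3 + 44/3.
Need (k + 2)·f(k+1) − (k + 7)·f(k) = k**2 + 23*k/3 + 44/3.
d = 5 from the (1,1,2) case.
Solve for f: f(k) = k*(k + 3)*(k + 4)*(k**2 + 13*k + 52)/180 (degree 5 ≤ 5).
Get s_k = R·t_k = k*(k**2 + 13*k + 52)/(60*(k**3 + 13*k**2 + 52*k + 60)) with R(k) = B(k−1)f(k)/C(k) = k*(k + 3)*(k + 7)*(k**2 + 13*k + 52)/(60*(3*k + 11)).
Check: Δs_k = (3*k + 11)/(k**5 + 23*k**4 + 203*k**3 + 853*k**2 + 1692*k + 1260). ✓

Yes. s_k = k*(k**2 + 13*k + 52)/(60*(k**3 + 13*k**2 + 52*k + 60)).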